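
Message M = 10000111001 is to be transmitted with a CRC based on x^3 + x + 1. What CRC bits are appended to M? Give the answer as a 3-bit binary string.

000

Append 3 zeros: 10000111001000. Divide by 1011 (XOR where the leading bit is 1):
  pos 0: 1000 XOR 1011 = 0011
  pos 2: 1101 XOR 1011 = 0110
  pos 3: 1101 XOR 1011 = 0110
  pos 4: 1101 XOR 1011 = 0110
  pos 5: 1100 XOR 1011 = 0111
  pos 6: 1110 XOR 1011 = 0101
  pos 7: 1011 XOR 1011 = 0000
Remainder (last 3 bits) = 000. This is the CRC / FCS.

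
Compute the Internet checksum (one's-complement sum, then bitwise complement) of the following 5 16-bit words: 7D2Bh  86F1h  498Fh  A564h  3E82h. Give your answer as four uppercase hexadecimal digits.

CE6C

One's-complement addition (fold any carry out of bit 15 back into bit 0):
  0x7D2B + 0x86F1 = 0x1041C → wrap carry → 0x041D
  0x041D + 0x498F = 0x04DAC
  0x4DAC + 0xA564 = 0x0F310
  0xF310 + 0x3E82 = 0x13192 → wrap carry → 0x3193
One's-complement sum = 0x3193.
Checksum = ~0x3193 & 0xFFFF = 0xCE6C.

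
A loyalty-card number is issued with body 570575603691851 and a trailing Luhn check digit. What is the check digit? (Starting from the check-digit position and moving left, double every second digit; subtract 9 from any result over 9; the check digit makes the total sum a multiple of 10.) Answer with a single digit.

Partial digits right→left: 1 5 8 1 9 6 3 0 6 5 7 5 0 7 5
Double every second digit counting from the check-digit position (so the 1st, 3rd, 5th, ... of the partial from the right).
  doubled (with −9 where >9): 2 7 9 6 3 5 0 1 → sum 33
  kept as-is: 5 1 6 0 5 5 7 → sum 29
Total = 33 + 29 = 62.
Check digit = (10 − (62 mod 10)) mod 10 = 8.

8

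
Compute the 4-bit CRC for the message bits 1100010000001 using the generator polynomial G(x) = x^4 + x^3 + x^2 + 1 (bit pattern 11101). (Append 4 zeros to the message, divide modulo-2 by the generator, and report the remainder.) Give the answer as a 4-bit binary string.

Append 4 zeros: 11000100000010000. Divide by 11101 (XOR where the leading bit is 1):
  pos 0: 11000 XOR 11101 = 00101
  pos 2: 10110 XOR 11101 = 01011
  pos 3: 10110 XOR 11101 = 01011
  pos 4: 10110 XOR 11101 = 01011
  pos 5: 10110 XOR 11101 = 01011
  pos 6: 10110 XOR 11101 = 01011
  pos 7: 10110 XOR 11101 = 01011
  pos 8: 10111 XOR 11101 = 01010
  pos 9: 10100 XOR 11101 = 01001
  pos 10: 10010 XOR 11101 = 01111
  pos 11: 11110 XOR 11101 = 00011
Remainder (last 4 bits) = 0110. This is the CRC / FCS.

0110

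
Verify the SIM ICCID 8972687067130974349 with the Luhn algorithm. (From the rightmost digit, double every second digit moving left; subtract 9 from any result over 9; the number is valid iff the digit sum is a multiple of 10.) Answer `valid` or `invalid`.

From the right, keep odd positions and double even positions (subtract 9 from any doubled value over 9):
  doubled (positions 2,4,...): 8 8 9 6 5 0 7 4 9 → sum 56
  kept (positions 1,3,...): 9 3 7 0 1 6 7 6 7 8 → sum 54
Total = 110.
110 mod 10 = 0, so the number is valid.

valid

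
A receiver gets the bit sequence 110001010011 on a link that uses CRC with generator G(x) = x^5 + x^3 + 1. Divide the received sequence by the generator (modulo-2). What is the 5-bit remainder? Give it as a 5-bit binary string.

Modulo-2 division of 110001010011 by 101001:
  pos 0: 110001 XOR 101001 = 011000
  pos 1: 110000 XOR 101001 = 011001
  pos 2: 110011 XOR 101001 = 011010
  pos 3: 110100 XOR 101001 = 011101
  pos 4: 111010 XOR 101001 = 010011
  pos 5: 100111 XOR 101001 = 001110
Remainder = 11101 (nonzero — an error is detected).

11101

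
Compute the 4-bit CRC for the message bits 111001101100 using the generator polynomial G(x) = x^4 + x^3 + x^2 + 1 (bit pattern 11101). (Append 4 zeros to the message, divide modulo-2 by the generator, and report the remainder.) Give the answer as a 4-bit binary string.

Append 4 zeros: 1110011011000000. Divide by 11101 (XOR where the leading bit is 1):
  pos 0: 11100 XOR 11101 = 00001
  pos 4: 11101 XOR 11101 = 00000
  pos 9: 10000 XOR 11101 = 01101
  pos 10: 11010 XOR 11101 = 00111
Remainder (last 4 bits) = 1110. This is the CRC / FCS.

1110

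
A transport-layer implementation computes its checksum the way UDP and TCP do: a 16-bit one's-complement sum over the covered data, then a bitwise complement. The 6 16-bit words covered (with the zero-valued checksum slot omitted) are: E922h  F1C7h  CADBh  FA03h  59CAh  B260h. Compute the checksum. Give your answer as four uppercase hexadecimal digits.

One's-complement addition (fold any carry out of bit 15 back into bit 0):
  0xE922 + 0xF1C7 = 0x1DAE9 → wrap carry → 0xDAEA
  0xDAEA + 0xCADB = 0x1A5C5 → wrap carry → 0xA5C6
  0xA5C6 + 0xFA03 = 0x19FC9 → wrap carry → 0x9FCA
  0x9FCA + 0x59CA = 0x0F994
  0xF994 + 0xB260 = 0x1ABF4 → wrap carry → 0xABF5
One's-complement sum = 0xABF5.
Checksum = ~0xABF5 & 0xFFFF = 0x540A.

540A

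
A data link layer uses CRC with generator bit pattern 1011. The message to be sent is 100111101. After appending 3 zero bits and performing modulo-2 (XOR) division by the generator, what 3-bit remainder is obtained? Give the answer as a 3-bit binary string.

Append 3 zeros: 100111101000. Divide by 1011 (XOR where the leading bit is 1):
  pos 0: 1001 XOR 1011 = 0010
  pos 2: 1011 XOR 1011 = 0000
  pos 6: 1010 XOR 1011 = 0001
Remainder (last 3 bits) = 100. This is the CRC / FCS.

100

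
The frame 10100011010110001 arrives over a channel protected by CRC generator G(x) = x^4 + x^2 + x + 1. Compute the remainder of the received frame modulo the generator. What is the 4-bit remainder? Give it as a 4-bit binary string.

0000

Modulo-2 division of 10100011010110001 by 10111:
  pos 0: 10100 XOR 10111 = 00011
  pos 3: 11011 XOR 10111 = 01100
  pos 4: 11000 XOR 10111 = 01111
  pos 5: 11111 XOR 10111 = 01000
  pos 6: 10000 XOR 10111 = 00111
  pos 8: 11111 XOR 10111 = 01000
  pos 9: 10000 XOR 10111 = 00111
  pos 11: 11100 XOR 10111 = 01011
  pos 12: 10111 XOR 10111 = 00000
Remainder = 0000 (zero — the frame passes the CRC check).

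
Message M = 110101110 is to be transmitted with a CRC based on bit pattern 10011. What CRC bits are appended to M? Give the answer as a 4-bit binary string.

Append 4 zeros: 1101011100000. Divide by 10011 (XOR where the leading bit is 1):
  pos 0: 11010 XOR 10011 = 01001
  pos 1: 10011 XOR 10011 = 00000
  pos 6: 11000 XOR 10011 = 01011
  pos 7: 10110 XOR 10011 = 00101
Remainder (last 4 bits) = 1010. This is the CRC / FCS.

1010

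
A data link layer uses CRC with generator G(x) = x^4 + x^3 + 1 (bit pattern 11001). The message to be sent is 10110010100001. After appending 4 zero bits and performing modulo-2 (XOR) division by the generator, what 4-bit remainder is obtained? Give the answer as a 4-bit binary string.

Append 4 zeros: 101100101000010000. Divide by 11001 (XOR where the leading bit is 1):
  pos 0: 10110 XOR 11001 = 01111
  pos 1: 11110 XOR 11001 = 00111
  pos 3: 11110 XOR 11001 = 00111
  pos 5: 11110 XOR 11001 = 00111
  pos 7: 11100 XOR 11001 = 00101
  pos 9: 10101 XOR 11001 = 01100
  pos 10: 11000 XOR 11001 = 00001
Remainder (last 4 bits) = 1000. This is the CRC / FCS.

1000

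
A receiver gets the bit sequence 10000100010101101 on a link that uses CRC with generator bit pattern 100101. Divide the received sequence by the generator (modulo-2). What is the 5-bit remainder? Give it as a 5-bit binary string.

Modulo-2 division of 10000100010101101 by 100101:
  pos 0: 100001 XOR 100101 = 000100
  pos 3: 100000 XOR 100101 = 000101
  pos 6: 101101 XOR 100101 = 001000
  pos 8: 100001 XOR 100101 = 000100
  pos 11: 100101 XOR 100101 = 000000
Remainder = 00000 (zero — the frame passes the CRC check).

00000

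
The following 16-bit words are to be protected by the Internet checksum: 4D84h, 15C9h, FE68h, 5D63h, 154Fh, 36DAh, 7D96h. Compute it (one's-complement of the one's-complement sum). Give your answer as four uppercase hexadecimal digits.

7726

One's-complement addition (fold any carry out of bit 15 back into bit 0):
  0x4D84 + 0x15C9 = 0x0634D
  0x634D + 0xFE68 = 0x161B5 → wrap carry → 0x61B6
  0x61B6 + 0x5D63 = 0x0BF19
  0xBF19 + 0x154F = 0x0D468
  0xD468 + 0x36DA = 0x10B42 → wrap carry → 0x0B43
  0x0B43 + 0x7D96 = 0x088D9
One's-complement sum = 0x88D9.
Checksum = ~0x88D9 & 0xFFFF = 0x7726.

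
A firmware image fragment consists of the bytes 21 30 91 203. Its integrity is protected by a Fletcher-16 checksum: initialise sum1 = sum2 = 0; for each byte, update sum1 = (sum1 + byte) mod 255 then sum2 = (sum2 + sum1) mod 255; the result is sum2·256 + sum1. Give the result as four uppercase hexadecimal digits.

Running sums (mod 255):
  after byte 0 (21): sum1=21, sum2=21
  after byte 1 (30): sum1=51, sum2=72
  after byte 2 (91): sum1=142, sum2=214
  after byte 3 (203): sum1=90, sum2=49
Checksum = sum2·256 + sum1 = 49·256 + 90 = 12634 = 0x315A.

315A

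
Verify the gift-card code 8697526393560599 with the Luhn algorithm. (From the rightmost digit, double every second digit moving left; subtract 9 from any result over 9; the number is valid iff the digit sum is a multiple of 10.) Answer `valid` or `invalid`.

From the right, keep odd positions and double even positions (subtract 9 from any doubled value over 9):
  doubled (positions 2,4,...): 9 0 1 9 3 1 9 7 → sum 39
  kept (positions 1,3,...): 9 5 6 3 3 2 7 6 → sum 41
Total = 80.
80 mod 10 = 0, so the number is valid.

valid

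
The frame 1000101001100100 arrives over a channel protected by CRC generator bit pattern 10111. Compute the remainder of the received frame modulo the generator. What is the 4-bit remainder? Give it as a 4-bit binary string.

0000

Modulo-2 division of 1000101001100100 by 10111:
  pos 0: 10001 XOR 10111 = 00110
  pos 2: 11001 XOR 10111 = 01110
  pos 3: 11100 XOR 10111 = 01011
  pos 4: 10110 XOR 10111 = 00001
  pos 8: 11100 XOR 10111 = 01011
  pos 9: 10111 XOR 10111 = 00000
Remainder = 0000 (zero — the frame passes the CRC check).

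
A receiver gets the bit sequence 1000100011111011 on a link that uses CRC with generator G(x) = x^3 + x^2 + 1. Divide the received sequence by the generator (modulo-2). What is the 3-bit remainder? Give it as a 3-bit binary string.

Modulo-2 division of 1000100011111011 by 1101:
  pos 0: 1000 XOR 1101 = 0101
  pos 1: 1011 XOR 1101 = 0110
  pos 2: 1100 XOR 1101 = 0001
  pos 5: 1001 XOR 1101 = 0100
  pos 6: 1001 XOR 1101 = 0100
  pos 7: 1001 XOR 1101 = 0100
  pos 8: 1001 XOR 1101 = 0100
  pos 9: 1001 XOR 1101 = 0100
  pos 10: 1000 XOR 1101 = 0101
  pos 11: 1011 XOR 1101 = 0110
  pos 12: 1101 XOR 1101 = 0000
Remainder = 000 (zero — the frame passes the CRC check).

000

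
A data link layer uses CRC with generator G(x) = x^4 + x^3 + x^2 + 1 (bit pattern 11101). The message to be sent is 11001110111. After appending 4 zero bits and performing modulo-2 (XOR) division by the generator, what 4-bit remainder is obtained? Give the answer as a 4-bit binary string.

0101

Append 4 zeros: 110011101110000. Divide by 11101 (XOR where the leading bit is 1):
  pos 0: 11001 XOR 11101 = 00100
  pos 2: 10011 XOR 11101 = 01110
  pos 3: 11100 XOR 11101 = 00001
  pos 7: 11110 XOR 11101 = 00011
  pos 10: 11000 XOR 11101 = 00101
Remainder (last 4 bits) = 0101. This is the CRC / FCS.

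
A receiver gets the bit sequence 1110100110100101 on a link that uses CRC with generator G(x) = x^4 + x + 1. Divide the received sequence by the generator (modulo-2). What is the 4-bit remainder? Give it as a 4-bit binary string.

Modulo-2 division of 1110100110100101 by 10011:
  pos 0: 11101 XOR 10011 = 01110
  pos 1: 11100 XOR 10011 = 01111
  pos 2: 11110 XOR 10011 = 01101
  pos 3: 11011 XOR 10011 = 01000
  pos 4: 10001 XOR 10011 = 00010
  pos 7: 10010 XOR 10011 = 00001
  pos 11: 10101 XOR 10011 = 00110
Remainder = 0110 (nonzero — an error is detected).

0110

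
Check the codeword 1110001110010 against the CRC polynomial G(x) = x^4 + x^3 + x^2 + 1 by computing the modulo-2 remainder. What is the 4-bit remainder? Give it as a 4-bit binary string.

0100

Modulo-2 division of 1110001110010 by 11101:
  pos 0: 11100 XOR 11101 = 00001
  pos 4: 10111 XOR 11101 = 01010
  pos 5: 10100 XOR 11101 = 01001
  pos 6: 10010 XOR 11101 = 01111
  pos 7: 11111 XOR 11101 = 00010
Remainder = 0100 (nonzero — an error is detected).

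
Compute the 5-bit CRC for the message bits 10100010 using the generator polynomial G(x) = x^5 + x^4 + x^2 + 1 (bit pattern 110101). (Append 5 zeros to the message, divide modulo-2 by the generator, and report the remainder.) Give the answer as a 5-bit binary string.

Append 5 zeros: 1010001000000. Divide by 110101 (XOR where the leading bit is 1):
  pos 0: 101000 XOR 110101 = 011101
  pos 1: 111011 XOR 110101 = 001110
  pos 3: 111000 XOR 110101 = 001101
  pos 5: 110100 XOR 110101 = 000001
Remainder (last 5 bits) = 00100. This is the CRC / FCS.

00100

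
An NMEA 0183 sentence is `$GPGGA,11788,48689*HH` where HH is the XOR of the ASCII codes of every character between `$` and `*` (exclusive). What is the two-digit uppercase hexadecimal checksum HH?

XOR the ASCII codes of the payload characters:
  'G' = 0x47 → acc = 0x47
  'P' = 0x50 → acc = 0x17
  'G' = 0x47 → acc = 0x50
  'G' = 0x47 → acc = 0x17
  'A' = 0x41 → acc = 0x56
  ',' = 0x2C → acc = 0x7A
  '1' = 0x31 → acc = 0x4B
  '1' = 0x31 → acc = 0x7A
  '7' = 0x37 → acc = 0x4D
  '8' = 0x38 → acc = 0x75
  '8' = 0x38 → acc = 0x4D
  ',' = 0x2C → acc = 0x61
  '4' = 0x34 → acc = 0x55
  '8' = 0x38 → acc = 0x6D
  '6' = 0x36 → acc = 0x5B
  '8' = 0x38 → acc = 0x63
  '9' = 0x39 → acc = 0x5A
Checksum = 0x5A.

5A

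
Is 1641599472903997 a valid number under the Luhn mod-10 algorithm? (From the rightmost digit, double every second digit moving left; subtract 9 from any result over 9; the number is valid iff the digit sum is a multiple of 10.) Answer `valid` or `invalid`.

invalid

From the right, keep odd positions and double even positions (subtract 9 from any doubled value over 9):
  doubled (positions 2,4,...): 9 6 9 5 9 1 8 2 → sum 49
  kept (positions 1,3,...): 7 9 0 2 4 9 1 6 → sum 38
Total = 87.
87 mod 10 = 7, so the number is invalid.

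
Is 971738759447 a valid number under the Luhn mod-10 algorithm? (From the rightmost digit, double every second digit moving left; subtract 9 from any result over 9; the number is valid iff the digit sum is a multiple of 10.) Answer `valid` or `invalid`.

invalid

From the right, keep odd positions and double even positions (subtract 9 from any doubled value over 9):
  doubled (positions 2,4,...): 8 9 5 6 2 9 → sum 39
  kept (positions 1,3,...): 7 4 5 8 7 7 → sum 38
Total = 77.
77 mod 10 = 7, so the number is invalid.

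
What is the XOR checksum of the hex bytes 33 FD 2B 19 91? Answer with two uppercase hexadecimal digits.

XOR the bytes together:
  start with 0x33
  0x33 ⊕ 0xFD = 0xCE
  0xCE ⊕ 0x2B = 0xE5
  0xE5 ⊕ 0x19 = 0xFC
  0xFC ⊕ 0x91 = 0x6D

6D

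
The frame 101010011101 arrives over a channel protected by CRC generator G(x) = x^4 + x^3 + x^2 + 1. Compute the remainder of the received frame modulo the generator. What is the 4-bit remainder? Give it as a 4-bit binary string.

1000

Modulo-2 division of 101010011101 by 11101:
  pos 0: 10101 XOR 11101 = 01000
  pos 1: 10000 XOR 11101 = 01101
  pos 2: 11010 XOR 11101 = 00111
  pos 4: 11111 XOR 11101 = 00010
  pos 7: 10101 XOR 11101 = 01000
Remainder = 1000 (nonzero — an error is detected).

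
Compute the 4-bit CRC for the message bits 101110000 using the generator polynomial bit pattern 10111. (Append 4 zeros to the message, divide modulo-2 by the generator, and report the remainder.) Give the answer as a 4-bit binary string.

Append 4 zeros: 1011100000000. Divide by 10111 (XOR where the leading bit is 1):
  pos 0: 10111 XOR 10111 = 00000
Remainder (last 4 bits) = 0000. This is the CRC / FCS.

0000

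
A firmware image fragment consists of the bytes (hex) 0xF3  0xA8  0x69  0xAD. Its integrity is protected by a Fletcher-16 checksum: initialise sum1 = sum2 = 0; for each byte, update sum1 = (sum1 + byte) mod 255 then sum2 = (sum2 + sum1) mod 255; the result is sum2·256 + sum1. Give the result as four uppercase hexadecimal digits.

4AB3

Running sums (mod 255):
  after byte 0 (0xF3): sum1=243, sum2=243
  after byte 1 (0xA8): sum1=156, sum2=144
  after byte 2 (0x69): sum1=6, sum2=150
  after byte 3 (0xAD): sum1=179, sum2=74
Checksum = sum2·256 + sum1 = 74·256 + 179 = 19123 = 0x4AB3.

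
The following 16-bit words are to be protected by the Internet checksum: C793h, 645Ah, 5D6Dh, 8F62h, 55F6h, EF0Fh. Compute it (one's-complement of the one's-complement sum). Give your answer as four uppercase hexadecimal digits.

A23B

One's-complement addition (fold any carry out of bit 15 back into bit 0):
  0xC793 + 0x645A = 0x12BED → wrap carry → 0x2BEE
  0x2BEE + 0x5D6D = 0x0895B
  0x895B + 0x8F62 = 0x118BD → wrap carry → 0x18BE
  0x18BE + 0x55F6 = 0x06EB4
  0x6EB4 + 0xEF0F = 0x15DC3 → wrap carry → 0x5DC4
One's-complement sum = 0x5DC4.
Checksum = ~0x5DC4 & 0xFFFF = 0xA23B.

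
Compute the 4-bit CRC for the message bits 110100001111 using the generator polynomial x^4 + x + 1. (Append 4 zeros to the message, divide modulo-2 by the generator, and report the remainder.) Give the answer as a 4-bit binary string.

Append 4 zeros: 1101000011110000. Divide by 10011 (XOR where the leading bit is 1):
  pos 0: 11010 XOR 10011 = 01001
  pos 1: 10010 XOR 10011 = 00001
  pos 5: 10011 XOR 10011 = 00000
  pos 10: 11000 XOR 10011 = 01011
  pos 11: 10110 XOR 10011 = 00101
Remainder (last 4 bits) = 0101. This is the CRC / FCS.

0101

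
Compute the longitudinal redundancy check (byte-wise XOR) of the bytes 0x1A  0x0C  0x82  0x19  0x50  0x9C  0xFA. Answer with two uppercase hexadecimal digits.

BB

XOR the bytes together:
  start with 0x1A
  0x1A ⊕ 0x0C = 0x16
  0x16 ⊕ 0x82 = 0x94
  0x94 ⊕ 0x19 = 0x8D
  0x8D ⊕ 0x50 = 0xDD
  0xDD ⊕ 0x9C = 0x41
  0x41 ⊕ 0xFA = 0xBB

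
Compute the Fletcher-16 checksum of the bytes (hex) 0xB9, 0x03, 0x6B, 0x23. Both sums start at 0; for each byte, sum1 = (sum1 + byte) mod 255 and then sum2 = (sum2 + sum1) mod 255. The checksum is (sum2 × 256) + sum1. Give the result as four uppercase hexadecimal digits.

Running sums (mod 255):
  after byte 0 (0xB9): sum1=185, sum2=185
  after byte 1 (0x03): sum1=188, sum2=118
  after byte 2 (0x6B): sum1=40, sum2=158
  after byte 3 (0x23): sum1=75, sum2=233
Checksum = sum2·256 + sum1 = 233·256 + 75 = 59723 = 0xE94B.

E94B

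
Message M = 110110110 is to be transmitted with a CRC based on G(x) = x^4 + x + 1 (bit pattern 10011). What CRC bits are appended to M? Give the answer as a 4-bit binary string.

0100

Append 4 zeros: 1101101100000. Divide by 10011 (XOR where the leading bit is 1):
  pos 0: 11011 XOR 10011 = 01000
  pos 1: 10000 XOR 10011 = 00011
  pos 4: 11110 XOR 10011 = 01101
  pos 5: 11010 XOR 10011 = 01001
  pos 6: 10010 XOR 10011 = 00001
Remainder (last 4 bits) = 0100. This is the CRC / FCS.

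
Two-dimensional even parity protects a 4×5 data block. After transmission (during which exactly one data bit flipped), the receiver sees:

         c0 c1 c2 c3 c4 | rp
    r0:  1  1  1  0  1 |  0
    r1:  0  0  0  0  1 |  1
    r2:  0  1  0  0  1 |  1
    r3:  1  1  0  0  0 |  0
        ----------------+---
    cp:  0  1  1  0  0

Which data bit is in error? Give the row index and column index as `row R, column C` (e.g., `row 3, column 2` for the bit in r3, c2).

Recompute each row's even parity and compare to rp:
  r0: data parity 0, sent rp 0 → ok
  r1: data parity 1, sent rp 1 → ok
  r2: data parity 0, sent rp 1 → mismatch
  r3: data parity 0, sent rp 0 → ok
Recompute each column's even parity and compare to cp:
  c0: data parity 0, sent cp 0 → ok
  c1: data parity 1, sent cp 1 → ok
  c2: data parity 1, sent cp 1 → ok
  c3: data parity 0, sent cp 0 → ok
  c4: data parity 1, sent cp 0 → mismatch
Exactly one row (r2) and one column (c4) fail → the flipped bit is at their intersection.

row 2, column 4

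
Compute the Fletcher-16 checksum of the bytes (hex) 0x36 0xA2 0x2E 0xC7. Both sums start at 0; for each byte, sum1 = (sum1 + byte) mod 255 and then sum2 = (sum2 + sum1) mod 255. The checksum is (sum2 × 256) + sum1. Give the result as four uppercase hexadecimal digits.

Running sums (mod 255):
  after byte 0 (0x36): sum1=54, sum2=54
  after byte 1 (0xA2): sum1=216, sum2=15
  after byte 2 (0x2E): sum1=7, sum2=22
  after byte 3 (0xC7): sum1=206, sum2=228
Checksum = sum2·256 + sum1 = 228·256 + 206 = 58574 = 0xE4CE.

E4CE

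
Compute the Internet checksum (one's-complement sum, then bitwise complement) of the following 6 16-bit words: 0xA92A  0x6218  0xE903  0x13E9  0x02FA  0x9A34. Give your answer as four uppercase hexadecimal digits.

One's-complement addition (fold any carry out of bit 15 back into bit 0):
  0xA92A + 0x6218 = 0x10B42 → wrap carry → 0x0B43
  0x0B43 + 0xE903 = 0x0F446
  0xF446 + 0x13E9 = 0x1082F → wrap carry → 0x0830
  0x0830 + 0x02FA = 0x00B2A
  0x0B2A + 0x9A34 = 0x0A55E
One's-complement sum = 0xA55E.
Checksum = ~0xA55E & 0xFFFF = 0x5AA1.

5AA1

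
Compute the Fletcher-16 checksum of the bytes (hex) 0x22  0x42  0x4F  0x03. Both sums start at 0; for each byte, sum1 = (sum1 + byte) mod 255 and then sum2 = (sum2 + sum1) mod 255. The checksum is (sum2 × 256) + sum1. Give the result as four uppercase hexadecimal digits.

F0B6

Running sums (mod 255):
  after byte 0 (0x22): sum1=34, sum2=34
  after byte 1 (0x42): sum1=100, sum2=134
  after byte 2 (0x4F): sum1=179, sum2=58
  after byte 3 (0x03): sum1=182, sum2=240
Checksum = sum2·256 + sum1 = 240·256 + 182 = 61622 = 0xF0B6.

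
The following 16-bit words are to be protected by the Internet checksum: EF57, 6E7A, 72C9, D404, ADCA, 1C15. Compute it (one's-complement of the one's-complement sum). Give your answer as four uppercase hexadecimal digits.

917F

One's-complement addition (fold any carry out of bit 15 back into bit 0):
  0xEF57 + 0x6E7A = 0x15DD1 → wrap carry → 0x5DD2
  0x5DD2 + 0x72C9 = 0x0D09B
  0xD09B + 0xD404 = 0x1A49F → wrap carry → 0xA4A0
  0xA4A0 + 0xADCA = 0x1526A → wrap carry → 0x526B
  0x526B + 0x1C15 = 0x06E80
One's-complement sum = 0x6E80.
Checksum = ~0x6E80 & 0xFFFF = 0x917F.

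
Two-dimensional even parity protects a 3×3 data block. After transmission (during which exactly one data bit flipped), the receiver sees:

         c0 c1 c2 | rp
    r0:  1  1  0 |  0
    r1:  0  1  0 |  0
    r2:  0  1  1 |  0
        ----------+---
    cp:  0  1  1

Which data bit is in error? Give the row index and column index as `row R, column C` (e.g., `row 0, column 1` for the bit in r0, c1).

row 1, column 0

Recompute each row's even parity and compare to rp:
  r0: data parity 0, sent rp 0 → ok
  r1: data parity 1, sent rp 0 → mismatch
  r2: data parity 0, sent rp 0 → ok
Recompute each column's even parity and compare to cp:
  c0: data parity 1, sent cp 0 → mismatch
  c1: data parity 1, sent cp 1 → ok
  c2: data parity 1, sent cp 1 → ok
Exactly one row (r1) and one column (c0) fail → the flipped bit is at their intersection.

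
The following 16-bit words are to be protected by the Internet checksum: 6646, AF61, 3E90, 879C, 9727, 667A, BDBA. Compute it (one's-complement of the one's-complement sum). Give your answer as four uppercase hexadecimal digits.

One's-complement addition (fold any carry out of bit 15 back into bit 0):
  0x6646 + 0xAF61 = 0x115A7 → wrap carry → 0x15A8
  0x15A8 + 0x3E90 = 0x05438
  0x5438 + 0x879C = 0x0DBD4
  0xDBD4 + 0x9727 = 0x172FB → wrap carry → 0x72FC
  0x72FC + 0x667A = 0x0D976
  0xD976 + 0xBDBA = 0x19730 → wrap carry → 0x9731
One's-complement sum = 0x9731.
Checksum = ~0x9731 & 0xFFFF = 0x68CE.

68CE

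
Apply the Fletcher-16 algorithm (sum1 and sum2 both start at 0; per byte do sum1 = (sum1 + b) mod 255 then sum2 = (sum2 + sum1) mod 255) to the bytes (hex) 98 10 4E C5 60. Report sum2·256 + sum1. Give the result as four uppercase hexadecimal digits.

121D

Running sums (mod 255):
  after byte 0 (98): sum1=152, sum2=152
  after byte 1 (10): sum1=168, sum2=65
  after byte 2 (4E): sum1=246, sum2=56
  after byte 3 (C5): sum1=188, sum2=244
  after byte 4 (60): sum1=29, sum2=18
Checksum = sum2·256 + sum1 = 18·256 + 29 = 4637 = 0x121D.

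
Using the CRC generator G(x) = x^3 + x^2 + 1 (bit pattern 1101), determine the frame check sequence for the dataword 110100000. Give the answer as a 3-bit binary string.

000

Append 3 zeros: 110100000000. Divide by 1101 (XOR where the leading bit is 1):
  pos 0: 1101 XOR 1101 = 0000
Remainder (last 3 bits) = 000. This is the CRC / FCS.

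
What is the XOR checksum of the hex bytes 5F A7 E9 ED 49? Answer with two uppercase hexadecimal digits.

B5

XOR the bytes together:
  start with 0x5F
  0x5F ⊕ 0xA7 = 0xF8
  0xF8 ⊕ 0xE9 = 0x11
  0x11 ⊕ 0xED = 0xFC
  0xFC ⊕ 0x49 = 0xB5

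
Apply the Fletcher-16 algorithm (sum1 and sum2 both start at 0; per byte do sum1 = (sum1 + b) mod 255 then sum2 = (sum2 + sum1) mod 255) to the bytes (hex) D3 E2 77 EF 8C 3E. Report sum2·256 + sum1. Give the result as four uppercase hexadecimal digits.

6AE8

Running sums (mod 255):
  after byte 0 (D3): sum1=211, sum2=211
  after byte 1 (E2): sum1=182, sum2=138
  after byte 2 (77): sum1=46, sum2=184
  after byte 3 (EF): sum1=30, sum2=214
  after byte 4 (8C): sum1=170, sum2=129
  after byte 5 (3E): sum1=232, sum2=106
Checksum = sum2·256 + sum1 = 106·256 + 232 = 27368 = 0x6AE8.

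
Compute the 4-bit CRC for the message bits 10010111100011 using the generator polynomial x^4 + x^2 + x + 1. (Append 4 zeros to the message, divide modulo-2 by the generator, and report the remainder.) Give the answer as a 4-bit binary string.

0101

Append 4 zeros: 100101111000110000. Divide by 10111 (XOR where the leading bit is 1):
  pos 0: 10010 XOR 10111 = 00101
  pos 2: 10111 XOR 10111 = 00000
  pos 7: 11000 XOR 10111 = 01111
  pos 8: 11111 XOR 10111 = 01000
  pos 9: 10001 XOR 10111 = 00110
  pos 11: 11000 XOR 10111 = 01111
  pos 12: 11110 XOR 10111 = 01001
  pos 13: 10010 XOR 10111 = 00101
Remainder (last 4 bits) = 0101. This is the CRC / FCS.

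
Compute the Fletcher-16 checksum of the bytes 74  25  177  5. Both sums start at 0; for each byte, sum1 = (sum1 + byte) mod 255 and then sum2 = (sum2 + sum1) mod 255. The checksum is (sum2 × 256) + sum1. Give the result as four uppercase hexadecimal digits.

Running sums (mod 255):
  after byte 0 (74): sum1=74, sum2=74
  after byte 1 (25): sum1=99, sum2=173
  after byte 2 (177): sum1=21, sum2=194
  after byte 3 (5): sum1=26, sum2=220
Checksum = sum2·256 + sum1 = 220·256 + 26 = 56346 = 0xDC1A.

DC1A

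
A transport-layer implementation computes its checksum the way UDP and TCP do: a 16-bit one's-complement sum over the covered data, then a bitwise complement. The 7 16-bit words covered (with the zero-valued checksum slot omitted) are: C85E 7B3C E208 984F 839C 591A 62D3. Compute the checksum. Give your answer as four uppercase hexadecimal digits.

One's-complement addition (fold any carry out of bit 15 back into bit 0):
  0xC85E + 0x7B3C = 0x1439A → wrap carry → 0x439B
  0x439B + 0xE208 = 0x125A3 → wrap carry → 0x25A4
  0x25A4 + 0x984F = 0x0BDF3
  0xBDF3 + 0x839C = 0x1418F → wrap carry → 0x4190
  0x4190 + 0x591A = 0x09AAA
  0x9AAA + 0x62D3 = 0x0FD7D
One's-complement sum = 0xFD7D.
Checksum = ~0xFD7D & 0xFFFF = 0x0282.

0282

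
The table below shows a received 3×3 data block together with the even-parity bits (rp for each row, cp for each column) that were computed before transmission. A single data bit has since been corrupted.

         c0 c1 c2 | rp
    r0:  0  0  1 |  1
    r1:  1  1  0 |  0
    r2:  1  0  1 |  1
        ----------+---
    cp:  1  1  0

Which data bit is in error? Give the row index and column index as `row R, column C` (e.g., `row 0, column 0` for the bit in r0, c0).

row 2, column 0

Recompute each row's even parity and compare to rp:
  r0: data parity 1, sent rp 1 → ok
  r1: data parity 0, sent rp 0 → ok
  r2: data parity 0, sent rp 1 → mismatch
Recompute each column's even parity and compare to cp:
  c0: data parity 0, sent cp 1 → mismatch
  c1: data parity 1, sent cp 1 → ok
  c2: data parity 0, sent cp 0 → ok
Exactly one row (r2) and one column (c0) fail → the flipped bit is at their intersection.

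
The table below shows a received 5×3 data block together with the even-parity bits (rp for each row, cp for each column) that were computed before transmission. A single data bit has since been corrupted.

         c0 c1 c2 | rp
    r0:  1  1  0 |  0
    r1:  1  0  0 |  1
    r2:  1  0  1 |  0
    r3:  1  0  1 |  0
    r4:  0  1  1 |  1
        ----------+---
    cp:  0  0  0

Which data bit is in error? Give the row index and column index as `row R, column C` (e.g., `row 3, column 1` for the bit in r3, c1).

row 4, column 2

Recompute each row's even parity and compare to rp:
  r0: data parity 0, sent rp 0 → ok
  r1: data parity 1, sent rp 1 → ok
  r2: data parity 0, sent rp 0 → ok
  r3: data parity 0, sent rp 0 → ok
  r4: data parity 0, sent rp 1 → mismatch
Recompute each column's even parity and compare to cp:
  c0: data parity 0, sent cp 0 → ok
  c1: data parity 0, sent cp 0 → ok
  c2: data parity 1, sent cp 0 → mismatch
Exactly one row (r4) and one column (c2) fail → the flipped bit is at their intersection.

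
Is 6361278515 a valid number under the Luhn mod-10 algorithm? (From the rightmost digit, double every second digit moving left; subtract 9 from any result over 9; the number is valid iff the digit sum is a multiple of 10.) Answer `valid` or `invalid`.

valid

From the right, keep odd positions and double even positions (subtract 9 from any doubled value over 9):
  doubled (positions 2,4,...): 2 7 4 3 3 → sum 19
  kept (positions 1,3,...): 5 5 7 1 3 → sum 21
Total = 40.
40 mod 10 = 0, so the number is valid.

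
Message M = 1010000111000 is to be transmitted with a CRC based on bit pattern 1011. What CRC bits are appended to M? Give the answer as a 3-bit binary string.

001

Append 3 zeros: 1010000111000000. Divide by 1011 (XOR where the leading bit is 1):
  pos 0: 1010 XOR 1011 = 0001
  pos 3: 1000 XOR 1011 = 0011
  pos 5: 1111 XOR 1011 = 0100
  pos 6: 1001 XOR 1011 = 0010
  pos 8: 1000 XOR 1011 = 0011
  pos 10: 1100 XOR 1011 = 0111
  pos 11: 1110 XOR 1011 = 0101
  pos 12: 1010 XOR 1011 = 0001
Remainder (last 3 bits) = 001. This is the CRC / FCS.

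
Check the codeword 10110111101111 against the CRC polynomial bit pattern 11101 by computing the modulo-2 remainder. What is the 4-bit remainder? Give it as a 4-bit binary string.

Modulo-2 division of 10110111101111 by 11101:
  pos 0: 10110 XOR 11101 = 01011
  pos 1: 10111 XOR 11101 = 01010
  pos 2: 10101 XOR 11101 = 01000
  pos 3: 10001 XOR 11101 = 01100
  pos 4: 11001 XOR 11101 = 00100
  pos 6: 10001 XOR 11101 = 01100
  pos 7: 11001 XOR 11101 = 00100
  pos 9: 10011 XOR 11101 = 01110
Remainder = 1110 (nonzero — an error is detected).

1110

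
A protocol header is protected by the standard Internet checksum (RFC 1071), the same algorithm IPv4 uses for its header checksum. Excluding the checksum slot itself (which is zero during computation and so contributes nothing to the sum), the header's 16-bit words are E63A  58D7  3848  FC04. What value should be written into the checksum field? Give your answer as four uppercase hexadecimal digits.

One's-complement addition (fold any carry out of bit 15 back into bit 0):
  0xE63A + 0x58D7 = 0x13F11 → wrap carry → 0x3F12
  0x3F12 + 0x3848 = 0x0775A
  0x775A + 0xFC04 = 0x1735E → wrap carry → 0x735F
One's-complement sum = 0x735F.
Checksum = ~0x735F & 0xFFFF = 0x8CA0.

8CA0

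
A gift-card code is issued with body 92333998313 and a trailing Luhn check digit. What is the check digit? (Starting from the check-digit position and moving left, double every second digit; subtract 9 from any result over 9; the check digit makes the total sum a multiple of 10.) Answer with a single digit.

5

Partial digits right→left: 3 1 3 8 9 9 3 3 3 2 9
Double every second digit counting from the check-digit position (so the 1st, 3rd, 5th, ... of the partial from the right).
  doubled (with −9 where >9): 6 6 9 6 6 9 → sum 42
  kept as-is: 1 8 9 3 2 → sum 23
Total = 42 + 23 = 65.
Check digit = (10 − (65 mod 10)) mod 10 = 5.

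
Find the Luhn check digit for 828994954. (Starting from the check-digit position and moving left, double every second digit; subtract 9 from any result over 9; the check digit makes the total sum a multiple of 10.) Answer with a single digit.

Partial digits right→left: 4 5 9 4 9 9 8 2 8
Double every second digit counting from the check-digit position (so the 1st, 3rd, 5th, ... of the partial from the right).
  doubled (with −9 where >9): 8 9 9 7 7 → sum 40
  kept as-is: 5 4 9 2 → sum 20
Total = 40 + 20 = 60.
Check digit = (10 − (60 mod 10)) mod 10 = 0.

0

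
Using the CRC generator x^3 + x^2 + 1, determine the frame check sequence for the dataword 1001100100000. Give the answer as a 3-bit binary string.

100

Append 3 zeros: 1001100100000000. Divide by 1101 (XOR where the leading bit is 1):
  pos 0: 1001 XOR 1101 = 0100
  pos 1: 1001 XOR 1101 = 0100
  pos 2: 1000 XOR 1101 = 0101
  pos 3: 1010 XOR 1101 = 0111
  pos 4: 1111 XOR 1101 = 0010
  pos 6: 1000 XOR 1101 = 0101
  pos 7: 1010 XOR 1101 = 0111
  pos 8: 1110 XOR 1101 = 0011
  pos 10: 1100 XOR 1101 = 0001
Remainder (last 3 bits) = 100. This is the CRC / FCS.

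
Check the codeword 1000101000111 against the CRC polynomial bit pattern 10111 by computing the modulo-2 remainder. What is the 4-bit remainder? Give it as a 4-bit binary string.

0000

Modulo-2 division of 1000101000111 by 10111:
  pos 0: 10001 XOR 10111 = 00110
  pos 2: 11001 XOR 10111 = 01110
  pos 3: 11100 XOR 10111 = 01011
  pos 4: 10110 XOR 10111 = 00001
  pos 8: 10111 XOR 10111 = 00000
Remainder = 0000 (zero — the frame passes the CRC check).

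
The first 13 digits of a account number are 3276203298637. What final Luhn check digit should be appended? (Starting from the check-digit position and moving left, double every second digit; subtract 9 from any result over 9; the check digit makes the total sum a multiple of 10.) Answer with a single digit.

1

Partial digits right→left: 7 3 6 8 9 2 3 0 2 6 7 2 3
Double every second digit counting from the check-digit position (so the 1st, 3rd, 5th, ... of the partial from the right).
  doubled (with −9 where >9): 5 3 9 6 4 5 6 → sum 38
  kept as-is: 3 8 2 0 6 2 → sum 21
Total = 38 + 21 = 59.
Check digit = (10 − (59 mod 10)) mod 10 = 1.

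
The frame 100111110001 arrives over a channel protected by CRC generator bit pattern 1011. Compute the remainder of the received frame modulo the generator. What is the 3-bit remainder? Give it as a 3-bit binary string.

Modulo-2 division of 100111110001 by 1011:
  pos 0: 1001 XOR 1011 = 0010
  pos 2: 1011 XOR 1011 = 0000
  pos 6: 1100 XOR 1011 = 0111
  pos 7: 1110 XOR 1011 = 0101
  pos 8: 1011 XOR 1011 = 0000
Remainder = 000 (zero — the frame passes the CRC check).

000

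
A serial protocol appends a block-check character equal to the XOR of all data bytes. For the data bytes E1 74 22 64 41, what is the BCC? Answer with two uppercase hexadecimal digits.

XOR the bytes together:
  start with 0xE1
  0xE1 ⊕ 0x74 = 0x95
  0x95 ⊕ 0x22 = 0xB7
  0xB7 ⊕ 0x64 = 0xD3
  0xD3 ⊕ 0x41 = 0x92

92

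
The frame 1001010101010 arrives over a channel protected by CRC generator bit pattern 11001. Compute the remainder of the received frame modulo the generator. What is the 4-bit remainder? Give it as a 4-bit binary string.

Modulo-2 division of 1001010101010 by 11001:
  pos 0: 10010 XOR 11001 = 01011
  pos 1: 10111 XOR 11001 = 01110
  pos 2: 11100 XOR 11001 = 00101
  pos 4: 10110 XOR 11001 = 01111
  pos 5: 11111 XOR 11001 = 00110
  pos 7: 11001 XOR 11001 = 00000
Remainder = 0000 (zero — the frame passes the CRC check).

0000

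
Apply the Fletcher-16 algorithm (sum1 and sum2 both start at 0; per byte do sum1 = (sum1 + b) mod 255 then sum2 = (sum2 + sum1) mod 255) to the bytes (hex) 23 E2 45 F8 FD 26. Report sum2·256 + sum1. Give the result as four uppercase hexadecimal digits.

Running sums (mod 255):
  after byte 0 (23): sum1=35, sum2=35
  after byte 1 (E2): sum1=6, sum2=41
  after byte 2 (45): sum1=75, sum2=116
  after byte 3 (F8): sum1=68, sum2=184
  after byte 4 (FD): sum1=66, sum2=250
  after byte 5 (26): sum1=104, sum2=99
Checksum = sum2·256 + sum1 = 99·256 + 104 = 25448 = 0x6368.

6368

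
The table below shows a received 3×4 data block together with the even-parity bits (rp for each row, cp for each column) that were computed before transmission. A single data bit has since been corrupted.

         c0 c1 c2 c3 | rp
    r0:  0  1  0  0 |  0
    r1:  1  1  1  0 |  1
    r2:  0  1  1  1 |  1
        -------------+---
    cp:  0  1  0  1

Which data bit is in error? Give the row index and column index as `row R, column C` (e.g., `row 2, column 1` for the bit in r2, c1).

row 0, column 0

Recompute each row's even parity and compare to rp:
  r0: data parity 1, sent rp 0 → mismatch
  r1: data parity 1, sent rp 1 → ok
  r2: data parity 1, sent rp 1 → ok
Recompute each column's even parity and compare to cp:
  c0: data parity 1, sent cp 0 → mismatch
  c1: data parity 1, sent cp 1 → ok
  c2: data parity 0, sent cp 0 → ok
  c3: data parity 1, sent cp 1 → ok
Exactly one row (r0) and one column (c0) fail → the flipped bit is at their intersection.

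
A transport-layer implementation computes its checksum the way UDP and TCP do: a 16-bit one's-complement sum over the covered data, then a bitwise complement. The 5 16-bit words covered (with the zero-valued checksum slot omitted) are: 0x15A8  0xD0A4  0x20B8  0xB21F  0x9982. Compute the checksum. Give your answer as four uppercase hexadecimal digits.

One's-complement addition (fold any carry out of bit 15 back into bit 0):
  0x15A8 + 0xD0A4 = 0x0E64C
  0xE64C + 0x20B8 = 0x10704 → wrap carry → 0x0705
  0x0705 + 0xB21F = 0x0B924
  0xB924 + 0x9982 = 0x152A6 → wrap carry → 0x52A7
One's-complement sum = 0x52A7.
Checksum = ~0x52A7 & 0xFFFF = 0xAD58.

AD58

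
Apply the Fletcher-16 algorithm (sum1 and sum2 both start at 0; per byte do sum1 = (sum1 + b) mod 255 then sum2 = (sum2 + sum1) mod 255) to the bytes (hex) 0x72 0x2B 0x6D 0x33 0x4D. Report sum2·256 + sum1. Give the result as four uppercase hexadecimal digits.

Running sums (mod 255):
  after byte 0 (0x72): sum1=114, sum2=114
  after byte 1 (0x2B): sum1=157, sum2=16
  after byte 2 (0x6D): sum1=11, sum2=27
  after byte 3 (0x33): sum1=62, sum2=89
  after byte 4 (0x4D): sum1=139, sum2=228
Checksum = sum2·256 + sum1 = 228·256 + 139 = 58507 = 0xE48B.

E48B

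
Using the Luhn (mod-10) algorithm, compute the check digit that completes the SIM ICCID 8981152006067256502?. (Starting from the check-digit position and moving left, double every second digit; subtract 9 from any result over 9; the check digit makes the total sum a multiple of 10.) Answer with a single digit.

Partial digits right→left: 2 0 5 6 5 2 7 6 0 6 0 0 2 5 1 1 8 9 8
Double every second digit counting from the check-digit position (so the 1st, 3rd, 5th, ... of the partial from the right).
  doubled (with −9 where >9): 4 1 1 5 0 0 4 2 7 7 → sum 31
  kept as-is: 0 6 2 6 6 0 5 1 9 → sum 35
Total = 31 + 35 = 66.
Check digit = (10 − (66 mod 10)) mod 10 = 4.

4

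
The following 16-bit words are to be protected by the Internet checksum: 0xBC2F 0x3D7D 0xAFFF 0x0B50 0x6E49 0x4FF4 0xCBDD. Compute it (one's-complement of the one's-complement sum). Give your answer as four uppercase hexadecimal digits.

One's-complement addition (fold any carry out of bit 15 back into bit 0):
  0xBC2F + 0x3D7D = 0x0F9AC
  0xF9AC + 0xAFFF = 0x1A9AB → wrap carry → 0xA9AC
  0xA9AC + 0x0B50 = 0x0B4FC
  0xB4FC + 0x6E49 = 0x12345 → wrap carry → 0x2346
  0x2346 + 0x4FF4 = 0x0733A
  0x733A + 0xCBDD = 0x13F17 → wrap carry → 0x3F18
One's-complement sum = 0x3F18.
Checksum = ~0x3F18 & 0xFFFF = 0xC0E7.

C0E7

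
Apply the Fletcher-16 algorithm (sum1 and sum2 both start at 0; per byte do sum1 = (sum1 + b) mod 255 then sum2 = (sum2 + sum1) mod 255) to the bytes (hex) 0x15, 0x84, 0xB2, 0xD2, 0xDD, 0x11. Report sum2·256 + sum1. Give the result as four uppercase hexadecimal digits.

250E

Running sums (mod 255):
  after byte 0 (0x15): sum1=21, sum2=21
  after byte 1 (0x84): sum1=153, sum2=174
  after byte 2 (0xB2): sum1=76, sum2=250
  after byte 3 (0xD2): sum1=31, sum2=26
  after byte 4 (0xDD): sum1=252, sum2=23
  after byte 5 (0x11): sum1=14, sum2=37
Checksum = sum2·256 + sum1 = 37·256 + 14 = 9486 = 0x250E.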